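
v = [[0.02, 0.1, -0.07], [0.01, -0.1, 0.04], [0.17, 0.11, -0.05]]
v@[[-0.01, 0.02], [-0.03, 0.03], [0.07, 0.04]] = [[-0.01, 0.0],[0.01, -0.00],[-0.01, 0.0]]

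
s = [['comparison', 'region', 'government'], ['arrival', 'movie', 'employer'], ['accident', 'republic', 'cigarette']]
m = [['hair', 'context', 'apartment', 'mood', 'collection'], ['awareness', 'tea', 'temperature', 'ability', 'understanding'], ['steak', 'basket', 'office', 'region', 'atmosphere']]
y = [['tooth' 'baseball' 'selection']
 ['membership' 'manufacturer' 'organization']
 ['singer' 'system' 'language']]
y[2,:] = ['singer', 'system', 'language']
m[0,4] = 'collection'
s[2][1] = 'republic'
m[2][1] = 'basket'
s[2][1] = 'republic'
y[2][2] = 'language'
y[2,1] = 'system'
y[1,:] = ['membership', 'manufacturer', 'organization']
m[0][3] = 'mood'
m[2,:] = ['steak', 'basket', 'office', 'region', 'atmosphere']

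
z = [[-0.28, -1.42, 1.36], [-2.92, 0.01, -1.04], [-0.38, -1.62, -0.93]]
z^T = [[-0.28, -2.92, -0.38], [-1.42, 0.01, -1.62], [1.36, -1.04, -0.93]]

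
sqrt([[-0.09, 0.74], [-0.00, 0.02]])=[[0.3j,(0.95-2.02j)],[-0.00+0.00j,(0.14+0j)]]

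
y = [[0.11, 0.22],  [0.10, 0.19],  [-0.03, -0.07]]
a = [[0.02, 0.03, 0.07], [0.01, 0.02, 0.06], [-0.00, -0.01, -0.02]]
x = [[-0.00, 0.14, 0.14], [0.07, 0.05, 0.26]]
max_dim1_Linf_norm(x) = 0.26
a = y @ x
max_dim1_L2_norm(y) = 0.25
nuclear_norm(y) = 0.34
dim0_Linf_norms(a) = [0.02, 0.03, 0.07]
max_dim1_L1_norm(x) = 0.38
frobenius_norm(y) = 0.34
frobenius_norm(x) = 0.34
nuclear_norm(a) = 0.11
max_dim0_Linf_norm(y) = 0.22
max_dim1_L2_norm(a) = 0.08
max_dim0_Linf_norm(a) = 0.07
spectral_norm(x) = 0.32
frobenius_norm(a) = 0.10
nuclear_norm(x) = 0.42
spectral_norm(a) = 0.10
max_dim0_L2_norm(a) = 0.09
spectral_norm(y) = 0.34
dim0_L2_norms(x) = [0.07, 0.15, 0.3]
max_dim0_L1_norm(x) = 0.4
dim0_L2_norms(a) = [0.02, 0.04, 0.09]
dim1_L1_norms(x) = [0.28, 0.38]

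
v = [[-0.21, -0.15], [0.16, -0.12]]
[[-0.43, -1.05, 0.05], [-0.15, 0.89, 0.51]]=v @ [[0.61, 5.27, 1.43], [2.03, -0.39, -2.31]]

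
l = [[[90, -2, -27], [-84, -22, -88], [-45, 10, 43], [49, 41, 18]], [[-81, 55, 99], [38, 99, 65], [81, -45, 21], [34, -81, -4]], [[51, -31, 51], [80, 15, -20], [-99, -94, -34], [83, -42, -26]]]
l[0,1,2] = -88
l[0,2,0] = -45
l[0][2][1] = 10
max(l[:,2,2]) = 43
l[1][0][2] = 99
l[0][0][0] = 90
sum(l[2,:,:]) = -66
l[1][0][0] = -81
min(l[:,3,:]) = -81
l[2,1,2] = -20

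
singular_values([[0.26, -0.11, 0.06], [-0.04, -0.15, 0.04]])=[0.29, 0.16]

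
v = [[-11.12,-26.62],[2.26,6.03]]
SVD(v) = [[-0.98, 0.22], [0.22, 0.98]] @ diag([29.558297094830046, 0.23317987426297082]) @ [[0.38, 0.92], [-0.92, 0.38]]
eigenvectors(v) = [[-0.98, 0.91], [0.18, -0.42]]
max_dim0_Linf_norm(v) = 26.62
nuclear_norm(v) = 29.79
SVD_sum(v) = [[-11.07, -26.64], [2.47, 5.94]] + [[-0.05, 0.02],[-0.21, 0.09]]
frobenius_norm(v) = 29.56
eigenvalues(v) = [-6.2, 1.11]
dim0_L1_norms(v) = [13.38, 32.65]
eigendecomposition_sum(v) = [[-10.37, -22.57], [1.92, 4.17]] + [[-0.75, -4.05], [0.34, 1.86]]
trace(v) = -5.09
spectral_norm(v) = 29.56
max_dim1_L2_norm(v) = 28.85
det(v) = -6.89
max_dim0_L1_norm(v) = 32.65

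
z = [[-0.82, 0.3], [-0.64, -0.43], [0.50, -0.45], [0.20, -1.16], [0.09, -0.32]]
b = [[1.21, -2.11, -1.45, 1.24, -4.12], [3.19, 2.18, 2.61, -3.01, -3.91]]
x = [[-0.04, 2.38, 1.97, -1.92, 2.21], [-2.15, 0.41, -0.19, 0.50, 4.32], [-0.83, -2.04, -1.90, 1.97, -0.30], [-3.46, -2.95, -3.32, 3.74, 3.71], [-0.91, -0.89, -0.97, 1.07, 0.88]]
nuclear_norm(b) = 11.86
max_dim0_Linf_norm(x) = 4.32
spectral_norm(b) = 6.99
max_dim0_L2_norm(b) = 5.68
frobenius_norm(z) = 1.82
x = z @ b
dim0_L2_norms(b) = [3.41, 3.03, 2.99, 3.26, 5.68]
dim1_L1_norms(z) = [1.12, 1.07, 0.95, 1.36, 0.41]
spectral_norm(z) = 1.48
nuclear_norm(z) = 2.54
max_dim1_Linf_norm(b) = 4.12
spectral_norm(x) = 9.20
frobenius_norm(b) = 8.52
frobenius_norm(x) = 10.87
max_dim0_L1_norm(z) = 2.66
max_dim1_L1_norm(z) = 1.36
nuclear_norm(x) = 15.01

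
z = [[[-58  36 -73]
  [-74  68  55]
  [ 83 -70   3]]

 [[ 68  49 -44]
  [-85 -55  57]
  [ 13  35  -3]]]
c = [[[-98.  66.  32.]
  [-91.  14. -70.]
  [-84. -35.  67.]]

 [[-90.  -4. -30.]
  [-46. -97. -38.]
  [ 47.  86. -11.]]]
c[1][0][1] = -4.0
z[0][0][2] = -73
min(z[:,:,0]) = -85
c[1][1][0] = -46.0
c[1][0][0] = -90.0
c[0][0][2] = 32.0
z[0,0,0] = -58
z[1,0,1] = 49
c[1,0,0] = -90.0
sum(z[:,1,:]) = -34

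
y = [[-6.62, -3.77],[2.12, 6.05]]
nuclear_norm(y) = 12.78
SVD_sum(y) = [[-5.08, -5.26], [4.05, 4.18]] + [[-1.54, 1.49], [-1.93, 1.87]]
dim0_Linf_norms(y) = [6.62, 6.05]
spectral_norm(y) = 9.35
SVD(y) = [[-0.78, 0.62], [0.62, 0.78]] @ diag([9.34725174810391, 3.429735377192883]) @ [[0.70, 0.72], [-0.72, 0.70]]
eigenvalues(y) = [-5.95, 5.38]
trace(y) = -0.57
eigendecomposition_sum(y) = [[-6.3, -1.98], [1.11, 0.35]] + [[-0.32, -1.79], [1.01, 5.7]]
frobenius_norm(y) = 9.96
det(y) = -32.06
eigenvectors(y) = [[-0.98,0.3], [0.17,-0.95]]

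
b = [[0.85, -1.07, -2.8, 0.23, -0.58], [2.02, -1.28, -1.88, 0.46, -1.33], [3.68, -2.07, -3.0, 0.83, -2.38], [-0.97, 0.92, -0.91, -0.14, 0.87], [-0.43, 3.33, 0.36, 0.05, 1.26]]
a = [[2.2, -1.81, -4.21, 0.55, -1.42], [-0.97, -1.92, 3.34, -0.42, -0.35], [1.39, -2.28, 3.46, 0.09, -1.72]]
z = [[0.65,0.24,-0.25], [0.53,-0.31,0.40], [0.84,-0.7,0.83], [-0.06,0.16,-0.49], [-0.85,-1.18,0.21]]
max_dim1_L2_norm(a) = 5.31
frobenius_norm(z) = 2.32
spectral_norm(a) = 6.62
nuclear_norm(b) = 12.59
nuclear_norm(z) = 3.66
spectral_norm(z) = 1.67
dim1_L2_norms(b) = [3.18, 3.35, 5.76, 1.84, 3.6]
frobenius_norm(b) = 8.42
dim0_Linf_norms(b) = [3.68, 3.33, 3.0, 0.83, 2.38]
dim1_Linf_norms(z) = [0.65, 0.53, 0.84, 0.49, 1.18]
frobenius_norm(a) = 8.14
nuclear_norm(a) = 12.49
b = z @ a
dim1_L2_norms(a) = [5.31, 4.01, 4.7]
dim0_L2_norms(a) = [2.78, 3.49, 6.39, 0.7, 2.26]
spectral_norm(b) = 7.63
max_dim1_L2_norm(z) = 1.47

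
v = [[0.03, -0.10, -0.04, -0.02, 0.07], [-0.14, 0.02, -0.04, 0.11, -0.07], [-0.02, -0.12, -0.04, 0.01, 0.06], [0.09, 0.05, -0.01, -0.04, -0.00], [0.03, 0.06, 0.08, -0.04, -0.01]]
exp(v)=[[1.04, -0.10, -0.03, -0.03, 0.07], [-0.14, 1.03, -0.04, 0.11, -0.08], [-0.01, -0.12, 0.97, 0.00, 0.06], [0.09, 0.05, -0.01, 0.96, 0.00], [0.02, 0.05, 0.08, -0.04, 0.99]]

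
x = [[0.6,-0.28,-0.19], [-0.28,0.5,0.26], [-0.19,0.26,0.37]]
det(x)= 0.051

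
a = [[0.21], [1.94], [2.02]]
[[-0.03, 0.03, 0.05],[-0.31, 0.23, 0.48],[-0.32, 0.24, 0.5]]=a @ [[-0.16,  0.12,  0.25]]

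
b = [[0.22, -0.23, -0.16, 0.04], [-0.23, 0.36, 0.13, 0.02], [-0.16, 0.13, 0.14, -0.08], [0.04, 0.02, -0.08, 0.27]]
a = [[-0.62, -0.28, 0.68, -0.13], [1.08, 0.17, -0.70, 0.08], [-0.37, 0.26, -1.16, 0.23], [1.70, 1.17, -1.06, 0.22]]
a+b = [[-0.40, -0.51, 0.52, -0.09], [0.85, 0.53, -0.57, 0.10], [-0.53, 0.39, -1.02, 0.15], [1.74, 1.19, -1.14, 0.49]]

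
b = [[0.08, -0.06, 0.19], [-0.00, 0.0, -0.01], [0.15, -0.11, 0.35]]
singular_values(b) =[0.45, 0.0, 0.0]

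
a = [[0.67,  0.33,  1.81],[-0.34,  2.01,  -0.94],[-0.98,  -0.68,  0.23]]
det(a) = 4.20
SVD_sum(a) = [[0.19, -0.8, 0.79], [-0.36, 1.48, -1.47], [0.08, -0.33, 0.32]] + [[0.71, 1.07, 0.91], [0.30, 0.46, 0.39], [-0.35, -0.53, -0.45]] + [[-0.23, 0.06, 0.11], [-0.28, 0.07, 0.14], [-0.71, 0.17, 0.35]]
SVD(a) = [[-0.46, -0.84, 0.29], [0.86, -0.36, 0.35], [-0.19, 0.41, 0.89]] @ diag([2.4487850267372253, 1.875676224247987, 0.9133403498249608]) @ [[-0.17, 0.7, -0.69],[-0.45, -0.68, -0.58],[-0.88, 0.21, 0.43]]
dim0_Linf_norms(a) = [0.98, 2.01, 1.81]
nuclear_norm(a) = 5.24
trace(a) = 2.91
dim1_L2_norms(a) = [1.96, 2.24, 1.21]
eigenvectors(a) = [[(-0.8+0j), (-0.8-0j), 0.10+0.00j], [0.09-0.22j, 0.09+0.22j, -0.96+0.00j], [(0.14-0.54j), 0.14+0.54j, 0.27+0.00j]]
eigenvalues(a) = [(0.3+1.31j), (0.3-1.31j), (2.31+0j)]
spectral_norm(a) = 2.45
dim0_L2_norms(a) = [1.23, 2.15, 2.05]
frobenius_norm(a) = 3.22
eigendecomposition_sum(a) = [[(0.34+0.62j), 0.27+0.00j, (0.86-0.22j)], [-0.21+0.02j, (-0.03+0.08j), (-0.04+0.27j)], [-0.48+0.12j, (-0.05+0.18j), -0.01+0.62j]] + [[0.34-0.62j,(0.27-0j),0.86+0.22j],[-0.21-0.02j,-0.03-0.08j,(-0.04-0.27j)],[-0.48-0.12j,(-0.05-0.18j),-0.01-0.62j]] + [[(-0.01+0j), -0.22+0.00j, (0.09-0j)], [(0.09-0j), 2.08-0.00j, (-0.86+0j)], [(-0.02+0j), -0.58+0.00j, 0.24-0.00j]]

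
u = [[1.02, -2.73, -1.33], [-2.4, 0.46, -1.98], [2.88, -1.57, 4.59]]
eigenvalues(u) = [5.05, 2.5, -1.48]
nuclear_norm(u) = 10.51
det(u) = -18.77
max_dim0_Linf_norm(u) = 4.59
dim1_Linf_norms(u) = [2.73, 2.4, 4.59]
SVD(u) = [[-0.05,1.00,-0.04], [0.48,-0.02,-0.88], [-0.88,-0.06,-0.47]] @ diag([6.397705937729883, 3.194910219400666, 0.9184266025682107]) @ [[-0.58, 0.27, -0.77], [0.27, -0.82, -0.5], [0.77, 0.50, -0.41]]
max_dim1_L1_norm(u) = 9.04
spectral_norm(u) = 6.40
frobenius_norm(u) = 7.21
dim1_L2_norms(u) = [3.2, 3.15, 5.64]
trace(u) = 6.07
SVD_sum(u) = [[0.18, -0.08, 0.24],[-1.77, 0.82, -2.33],[3.27, -1.52, 4.31]] + [[0.87, -2.63, -1.59], [-0.01, 0.04, 0.02], [-0.06, 0.17, 0.1]] + [[-0.03, -0.02, 0.02], [-0.62, -0.40, 0.33], [-0.33, -0.22, 0.18]]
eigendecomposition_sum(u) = [[-0.3, 0.25, -0.21],[-2.07, 1.73, -1.45],[5.16, -4.31, 3.63]] + [[1.82,-1.92,-0.66], [0.17,-0.18,-0.06], [-2.38,2.51,0.87]] + [[-0.5, -1.06, -0.46],[-0.51, -1.08, -0.46],[0.1, 0.22, 0.10]]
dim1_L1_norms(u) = [5.08, 4.84, 9.04]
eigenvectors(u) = [[-0.05,-0.61,0.69], [-0.37,-0.06,0.71], [0.93,0.79,-0.15]]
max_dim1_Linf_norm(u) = 4.59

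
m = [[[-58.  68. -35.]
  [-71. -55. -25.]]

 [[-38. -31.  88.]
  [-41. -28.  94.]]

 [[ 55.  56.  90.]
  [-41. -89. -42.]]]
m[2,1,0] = -41.0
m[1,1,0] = -41.0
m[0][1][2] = -25.0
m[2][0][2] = 90.0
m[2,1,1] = -89.0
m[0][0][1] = 68.0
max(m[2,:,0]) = 55.0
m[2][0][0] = 55.0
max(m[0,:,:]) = 68.0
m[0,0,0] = -58.0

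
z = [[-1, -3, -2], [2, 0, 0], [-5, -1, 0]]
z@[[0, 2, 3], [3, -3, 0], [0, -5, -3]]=[[-9, 17, 3], [0, 4, 6], [-3, -7, -15]]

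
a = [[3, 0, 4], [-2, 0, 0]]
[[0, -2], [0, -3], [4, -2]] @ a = [[4, 0, 0], [6, 0, 0], [16, 0, 16]]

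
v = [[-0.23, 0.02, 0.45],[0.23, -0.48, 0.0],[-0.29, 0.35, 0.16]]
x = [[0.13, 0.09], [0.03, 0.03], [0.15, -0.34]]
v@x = [[0.04, -0.17], [0.02, 0.01], [-0.00, -0.07]]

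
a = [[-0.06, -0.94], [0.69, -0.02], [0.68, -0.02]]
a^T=[[-0.06, 0.69, 0.68],[-0.94, -0.02, -0.02]]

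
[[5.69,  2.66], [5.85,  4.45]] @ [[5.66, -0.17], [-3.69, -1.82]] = [[22.39, -5.81], [16.69, -9.09]]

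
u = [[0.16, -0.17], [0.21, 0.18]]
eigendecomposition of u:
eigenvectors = [[(0.04-0.67j), (0.04+0.67j)], [(-0.74+0j), (-0.74-0j)]]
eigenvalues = [(0.17+0.19j), (0.17-0.19j)]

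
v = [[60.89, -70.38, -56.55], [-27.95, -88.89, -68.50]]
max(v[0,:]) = 60.89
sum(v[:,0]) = 32.94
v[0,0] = 60.89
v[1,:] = [-27.95, -88.89, -68.5]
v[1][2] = -68.5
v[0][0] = 60.89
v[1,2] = -68.5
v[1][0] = -27.95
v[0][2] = -56.55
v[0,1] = -70.38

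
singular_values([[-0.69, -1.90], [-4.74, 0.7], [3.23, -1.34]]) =[5.9, 2.12]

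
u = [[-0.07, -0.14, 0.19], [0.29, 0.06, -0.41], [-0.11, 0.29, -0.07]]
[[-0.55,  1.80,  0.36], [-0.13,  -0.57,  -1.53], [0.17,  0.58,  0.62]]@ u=[[0.52, 0.29, -0.87], [0.01, -0.46, 0.32], [0.09, 0.19, -0.25]]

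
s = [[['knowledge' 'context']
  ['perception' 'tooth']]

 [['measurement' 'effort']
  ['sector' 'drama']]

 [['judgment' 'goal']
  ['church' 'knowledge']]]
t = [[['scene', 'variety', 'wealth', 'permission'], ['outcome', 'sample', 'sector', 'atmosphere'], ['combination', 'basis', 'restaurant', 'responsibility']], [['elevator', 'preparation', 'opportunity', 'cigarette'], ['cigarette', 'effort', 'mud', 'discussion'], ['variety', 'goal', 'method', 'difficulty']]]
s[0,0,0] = 'knowledge'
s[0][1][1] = 'tooth'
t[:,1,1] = ['sample', 'effort']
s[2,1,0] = 'church'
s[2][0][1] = 'goal'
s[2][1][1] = 'knowledge'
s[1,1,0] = 'sector'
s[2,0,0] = 'judgment'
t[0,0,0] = 'scene'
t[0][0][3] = 'permission'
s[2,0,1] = 'goal'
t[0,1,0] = 'outcome'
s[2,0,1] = 'goal'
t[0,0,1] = 'variety'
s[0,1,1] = 'tooth'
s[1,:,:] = [['measurement', 'effort'], ['sector', 'drama']]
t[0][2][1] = 'basis'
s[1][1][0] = 'sector'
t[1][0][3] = 'cigarette'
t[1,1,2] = 'mud'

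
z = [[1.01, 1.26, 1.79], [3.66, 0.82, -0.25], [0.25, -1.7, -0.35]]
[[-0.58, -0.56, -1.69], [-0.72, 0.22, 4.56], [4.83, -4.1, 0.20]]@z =[[-3.06, 1.68, -0.31],[1.22, -8.48, -2.94],[-10.08, 2.38, 9.6]]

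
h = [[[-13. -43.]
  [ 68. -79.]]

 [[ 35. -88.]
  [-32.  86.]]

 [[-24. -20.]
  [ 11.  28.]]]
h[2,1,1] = 28.0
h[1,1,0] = -32.0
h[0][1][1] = -79.0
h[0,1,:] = [68.0, -79.0]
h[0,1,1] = -79.0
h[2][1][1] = 28.0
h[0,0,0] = -13.0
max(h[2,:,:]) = 28.0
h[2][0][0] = -24.0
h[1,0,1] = -88.0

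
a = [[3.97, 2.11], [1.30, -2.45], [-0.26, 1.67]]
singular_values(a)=[4.54, 3.19]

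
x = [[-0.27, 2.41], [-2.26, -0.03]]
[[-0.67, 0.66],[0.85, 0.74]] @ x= [[-1.31, -1.63],[-1.90, 2.03]]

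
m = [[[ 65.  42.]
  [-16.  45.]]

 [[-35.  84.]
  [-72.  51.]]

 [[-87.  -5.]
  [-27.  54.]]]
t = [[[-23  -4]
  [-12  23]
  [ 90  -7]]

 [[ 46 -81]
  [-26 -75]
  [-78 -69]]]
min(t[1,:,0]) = -78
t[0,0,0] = -23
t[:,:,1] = [[-4, 23, -7], [-81, -75, -69]]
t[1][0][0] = 46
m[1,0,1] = 84.0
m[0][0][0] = 65.0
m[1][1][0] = -72.0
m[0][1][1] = 45.0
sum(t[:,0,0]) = 23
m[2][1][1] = 54.0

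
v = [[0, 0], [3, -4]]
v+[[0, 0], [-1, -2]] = [[0, 0], [2, -6]]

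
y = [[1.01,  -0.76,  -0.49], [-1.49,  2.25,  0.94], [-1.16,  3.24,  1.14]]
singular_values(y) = [4.75, 0.78, 0.04]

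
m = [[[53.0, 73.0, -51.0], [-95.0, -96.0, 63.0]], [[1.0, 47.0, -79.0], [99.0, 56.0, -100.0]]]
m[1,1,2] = -100.0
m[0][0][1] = 73.0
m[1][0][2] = -79.0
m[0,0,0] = 53.0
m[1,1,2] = -100.0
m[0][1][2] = 63.0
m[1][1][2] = -100.0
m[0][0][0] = 53.0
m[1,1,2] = -100.0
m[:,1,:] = [[-95.0, -96.0, 63.0], [99.0, 56.0, -100.0]]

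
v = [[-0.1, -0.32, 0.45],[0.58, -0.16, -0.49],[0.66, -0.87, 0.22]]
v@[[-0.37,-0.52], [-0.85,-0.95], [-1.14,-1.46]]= [[-0.2, -0.3], [0.48, 0.57], [0.24, 0.16]]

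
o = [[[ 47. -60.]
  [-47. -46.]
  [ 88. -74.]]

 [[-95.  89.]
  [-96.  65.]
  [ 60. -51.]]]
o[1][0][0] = -95.0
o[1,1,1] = 65.0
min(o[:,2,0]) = 60.0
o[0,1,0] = -47.0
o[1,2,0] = 60.0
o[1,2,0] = 60.0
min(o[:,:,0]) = -96.0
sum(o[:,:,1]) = -77.0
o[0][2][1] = -74.0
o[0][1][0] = -47.0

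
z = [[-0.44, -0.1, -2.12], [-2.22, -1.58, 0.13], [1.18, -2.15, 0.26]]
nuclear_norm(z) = 7.32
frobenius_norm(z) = 4.27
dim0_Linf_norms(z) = [2.22, 2.15, 2.12]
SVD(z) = [[-0.16,  -0.52,  -0.84], [-0.93,  -0.22,  0.31], [-0.34,  0.83,  -0.45]] @ diag([2.8084278840356003, 2.5318250530961235, 1.9811094671133467]) @ [[0.61, 0.79, 0.04],[0.66, -0.55, 0.51],[-0.43, 0.28, 0.86]]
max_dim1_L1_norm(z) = 3.93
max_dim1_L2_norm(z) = 2.73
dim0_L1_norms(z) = [3.84, 3.83, 2.51]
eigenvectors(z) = [[-0.20+0.55j, -0.20-0.55j, 0.43+0.00j], [(-0.18-0.4j), -0.18+0.40j, 0.80+0.00j], [(0.68+0j), 0.68-0.00j, 0.41+0.00j]]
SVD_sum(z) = [[-0.27, -0.35, -0.02], [-1.6, -2.05, -0.12], [-0.59, -0.76, -0.04]] + [[-0.88, 0.72, -0.67],[-0.36, 0.3, -0.28],[1.39, -1.14, 1.07]] + [[0.71, -0.47, -1.43],[-0.26, 0.17, 0.52],[0.38, -0.25, -0.76]]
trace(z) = -1.76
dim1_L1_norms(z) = [2.66, 3.93, 3.59]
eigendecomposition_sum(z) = [[0.10+0.87j,(0.39-0.46j),-0.85-0.01j], [-0.51-0.42j,(0.03+0.45j),(0.46-0.44j)], [(0.9-0.46j),-0.65-0.23j,(0.33+0.92j)]] + [[(0.1-0.87j), (0.39+0.46j), -0.85+0.01j],[(-0.51+0.42j), (0.03-0.45j), 0.46+0.44j],[(0.9+0.46j), (-0.65+0.23j), (0.33-0.92j)]] + [[(-0.64-0j), -0.87+0.00j, (-0.42-0j)], [-1.20-0.00j, (-1.64+0j), (-0.79-0j)], [-0.62-0.00j, -0.85+0.00j, -0.41-0.00j]]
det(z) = -14.09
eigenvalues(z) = [(0.47+2.24j), (0.47-2.24j), (-2.69+0j)]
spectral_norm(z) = 2.81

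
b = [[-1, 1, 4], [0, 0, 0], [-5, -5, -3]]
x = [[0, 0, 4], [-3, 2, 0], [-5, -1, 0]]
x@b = [[-20, -20, -12], [3, -3, -12], [5, -5, -20]]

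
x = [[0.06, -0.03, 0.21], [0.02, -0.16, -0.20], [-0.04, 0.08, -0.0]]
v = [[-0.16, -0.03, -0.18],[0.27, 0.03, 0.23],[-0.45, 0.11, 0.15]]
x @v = [[-0.11,0.02,0.01], [0.04,-0.03,-0.07], [0.03,0.0,0.03]]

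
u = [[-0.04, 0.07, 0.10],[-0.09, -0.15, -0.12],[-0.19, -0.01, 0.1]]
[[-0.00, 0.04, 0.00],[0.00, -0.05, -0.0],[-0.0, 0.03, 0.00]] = u@ [[-0.01, -0.09, -0.01],[-0.00, 0.24, 0.02],[-0.03, 0.19, -0.01]]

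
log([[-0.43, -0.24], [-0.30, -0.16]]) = [[(-1.81+2.28j), 1.88+1.26j], [(2.35+1.57j), -3.93+0.86j]]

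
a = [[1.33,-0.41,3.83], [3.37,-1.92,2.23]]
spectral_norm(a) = 5.68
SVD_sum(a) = [[2.26, -1.13, 2.79], [2.55, -1.28, 3.15]] + [[-0.93, 0.72, 1.04], [0.82, -0.64, -0.92]]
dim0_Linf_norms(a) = [3.37, 1.92, 3.83]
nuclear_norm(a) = 7.77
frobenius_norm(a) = 6.05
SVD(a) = [[-0.66, -0.75], [-0.75, 0.66]] @ diag([5.67680539998714, 2.0966593549446375]) @ [[-0.6, 0.3, -0.74], [0.59, -0.46, -0.66]]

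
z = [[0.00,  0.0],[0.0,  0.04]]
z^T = [[0.0, 0.0],[0.00, 0.04]]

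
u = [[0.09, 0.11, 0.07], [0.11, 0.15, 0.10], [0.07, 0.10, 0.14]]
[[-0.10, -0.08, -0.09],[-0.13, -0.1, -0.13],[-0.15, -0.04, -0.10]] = u@[[-0.36, -0.91, 0.21],[0.02, -0.24, -0.97],[-0.93, 0.35, -0.1]]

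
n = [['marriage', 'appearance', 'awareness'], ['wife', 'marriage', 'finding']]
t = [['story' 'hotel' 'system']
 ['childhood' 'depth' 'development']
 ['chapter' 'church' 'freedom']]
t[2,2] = 'freedom'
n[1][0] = 'wife'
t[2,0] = 'chapter'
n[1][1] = 'marriage'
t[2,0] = 'chapter'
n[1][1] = 'marriage'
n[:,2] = ['awareness', 'finding']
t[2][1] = 'church'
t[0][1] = 'hotel'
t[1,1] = 'depth'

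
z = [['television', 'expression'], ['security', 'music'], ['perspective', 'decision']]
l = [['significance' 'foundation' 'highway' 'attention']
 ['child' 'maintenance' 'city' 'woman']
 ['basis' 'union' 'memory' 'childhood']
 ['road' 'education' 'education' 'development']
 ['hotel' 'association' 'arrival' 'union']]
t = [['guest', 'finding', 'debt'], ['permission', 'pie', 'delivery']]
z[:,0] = ['television', 'security', 'perspective']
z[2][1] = 'decision'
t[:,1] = ['finding', 'pie']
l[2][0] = 'basis'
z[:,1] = ['expression', 'music', 'decision']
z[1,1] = 'music'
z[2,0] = 'perspective'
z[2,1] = 'decision'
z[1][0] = 'security'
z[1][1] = 'music'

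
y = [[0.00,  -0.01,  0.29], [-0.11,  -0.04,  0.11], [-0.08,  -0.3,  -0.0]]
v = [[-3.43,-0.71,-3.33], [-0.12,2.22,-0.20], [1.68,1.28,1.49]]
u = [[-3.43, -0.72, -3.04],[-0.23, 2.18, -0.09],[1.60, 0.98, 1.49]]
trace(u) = 0.24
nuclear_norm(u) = 7.47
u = y + v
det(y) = 0.01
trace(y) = -0.04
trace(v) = 0.28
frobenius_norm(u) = 5.66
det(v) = 0.82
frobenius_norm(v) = 5.92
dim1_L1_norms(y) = [0.3, 0.26, 0.38]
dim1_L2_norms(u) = [4.64, 2.19, 2.4]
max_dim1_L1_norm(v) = 7.47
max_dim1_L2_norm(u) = 4.64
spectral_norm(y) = 0.33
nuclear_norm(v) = 7.85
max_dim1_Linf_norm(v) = 3.43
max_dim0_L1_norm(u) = 5.26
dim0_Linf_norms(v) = [3.43, 2.22, 3.33]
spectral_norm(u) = 5.20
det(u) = -0.30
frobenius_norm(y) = 0.45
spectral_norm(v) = 5.42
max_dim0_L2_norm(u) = 3.79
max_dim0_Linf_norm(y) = 0.3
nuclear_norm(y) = 0.72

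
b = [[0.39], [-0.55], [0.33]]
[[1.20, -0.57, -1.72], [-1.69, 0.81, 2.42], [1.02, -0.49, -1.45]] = b @ [[3.08, -1.47, -4.4]]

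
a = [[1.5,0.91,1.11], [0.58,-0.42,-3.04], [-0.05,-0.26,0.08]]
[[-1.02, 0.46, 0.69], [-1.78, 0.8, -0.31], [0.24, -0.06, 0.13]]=a @ [[-0.70, 0.40, 0.56], [-0.63, 0.09, -0.51], [0.54, -0.2, 0.28]]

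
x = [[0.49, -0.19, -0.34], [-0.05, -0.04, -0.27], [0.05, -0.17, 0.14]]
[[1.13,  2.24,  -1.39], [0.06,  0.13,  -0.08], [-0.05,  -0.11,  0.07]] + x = [[1.62, 2.05, -1.73], [0.01, 0.09, -0.35], [0.0, -0.28, 0.21]]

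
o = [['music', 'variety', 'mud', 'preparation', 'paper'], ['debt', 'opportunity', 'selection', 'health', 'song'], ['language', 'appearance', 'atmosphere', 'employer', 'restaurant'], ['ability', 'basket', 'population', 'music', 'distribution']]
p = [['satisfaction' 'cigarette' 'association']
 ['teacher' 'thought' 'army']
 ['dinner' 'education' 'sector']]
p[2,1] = 'education'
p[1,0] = 'teacher'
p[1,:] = ['teacher', 'thought', 'army']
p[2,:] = ['dinner', 'education', 'sector']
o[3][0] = 'ability'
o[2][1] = 'appearance'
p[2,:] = ['dinner', 'education', 'sector']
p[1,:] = ['teacher', 'thought', 'army']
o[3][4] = 'distribution'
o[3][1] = 'basket'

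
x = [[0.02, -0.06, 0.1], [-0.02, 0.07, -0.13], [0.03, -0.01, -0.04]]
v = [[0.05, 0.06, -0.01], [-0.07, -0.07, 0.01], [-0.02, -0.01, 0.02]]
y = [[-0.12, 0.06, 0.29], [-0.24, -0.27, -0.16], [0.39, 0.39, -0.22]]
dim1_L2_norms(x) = [0.12, 0.15, 0.05]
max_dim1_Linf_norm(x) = 0.13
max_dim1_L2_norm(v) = 0.1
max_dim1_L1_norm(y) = 1.0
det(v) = 0.00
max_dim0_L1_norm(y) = 0.75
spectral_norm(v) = 0.13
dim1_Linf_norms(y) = [0.29, 0.27, 0.39]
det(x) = 0.00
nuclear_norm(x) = 0.24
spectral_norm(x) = 0.19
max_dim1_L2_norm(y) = 0.59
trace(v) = -0.00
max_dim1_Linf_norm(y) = 0.39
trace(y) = -0.61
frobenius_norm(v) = 0.13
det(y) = -0.02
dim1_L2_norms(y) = [0.32, 0.4, 0.59]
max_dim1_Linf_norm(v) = 0.07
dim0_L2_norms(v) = [0.09, 0.09, 0.02]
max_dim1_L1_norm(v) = 0.15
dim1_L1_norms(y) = [0.47, 0.67, 1.0]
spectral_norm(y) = 0.67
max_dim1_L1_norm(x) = 0.22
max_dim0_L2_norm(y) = 0.48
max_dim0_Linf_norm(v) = 0.07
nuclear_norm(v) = 0.15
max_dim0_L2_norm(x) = 0.17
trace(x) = 0.05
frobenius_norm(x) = 0.20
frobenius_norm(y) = 0.78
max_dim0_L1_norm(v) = 0.14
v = x @ y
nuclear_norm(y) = 1.13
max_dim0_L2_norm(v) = 0.09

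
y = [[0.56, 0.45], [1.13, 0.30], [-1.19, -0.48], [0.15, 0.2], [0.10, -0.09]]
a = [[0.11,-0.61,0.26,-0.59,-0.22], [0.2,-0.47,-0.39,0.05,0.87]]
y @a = [[0.15, -0.55, -0.03, -0.31, 0.27],[0.18, -0.83, 0.18, -0.65, 0.01],[-0.23, 0.95, -0.12, 0.68, -0.16],[0.06, -0.19, -0.04, -0.08, 0.14],[-0.01, -0.02, 0.06, -0.06, -0.10]]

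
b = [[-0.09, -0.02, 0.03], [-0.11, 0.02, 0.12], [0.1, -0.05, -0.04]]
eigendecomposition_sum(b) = [[-0.11+0.00j, -0.00-0.00j, 0.04-0.00j], [(-0.12+0j), -0.00-0.00j, (0.04-0j)], [0.05-0.00j, 0j, -0.02+0.00j]] + [[(0.01+0j), (-0.01+0j), -0.00+0.01j], [0.01-0.03j, 0.01+0.03j, 0.04+0.01j], [0.02+0.01j, -0.03+0.00j, -0.01+0.03j]] + [[(0.01-0j), (-0.01-0j), -0.00-0.01j], [0.01+0.03j, (0.01-0.03j), 0.04-0.01j], [(0.02-0.01j), -0.03-0.00j, (-0.01-0.03j)]]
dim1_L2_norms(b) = [0.1, 0.16, 0.12]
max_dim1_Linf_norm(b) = 0.12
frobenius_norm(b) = 0.22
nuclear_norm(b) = 0.31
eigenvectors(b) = [[(-0.63+0j), 0.05-0.22j, 0.05+0.22j], [(-0.72+0j), -0.76+0.00j, -0.76-0.00j], [0.31+0.00j, (0.12-0.6j), (0.12+0.6j)]]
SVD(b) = [[-0.4,0.4,0.82], [-0.75,-0.66,-0.05], [0.52,-0.64,0.56]] @ diag([0.21345544603708796, 0.05083698686875976, 0.047459175332209204]) @ [[0.8,-0.15,-0.58], [-0.54,0.22,-0.81], [-0.25,-0.96,-0.09]]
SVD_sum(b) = [[-0.07, 0.01, 0.05], [-0.13, 0.02, 0.09], [0.09, -0.02, -0.06]] + [[-0.01, 0.00, -0.02], [0.02, -0.01, 0.03], [0.02, -0.01, 0.03]] + [[-0.01, -0.04, -0.00], [0.00, 0.00, 0.0], [-0.01, -0.03, -0.00]]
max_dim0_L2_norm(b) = 0.17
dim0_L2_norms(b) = [0.17, 0.06, 0.13]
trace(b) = -0.11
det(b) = -0.00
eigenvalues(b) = [(-0.13+0j), (0.01+0.06j), (0.01-0.06j)]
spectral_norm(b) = 0.21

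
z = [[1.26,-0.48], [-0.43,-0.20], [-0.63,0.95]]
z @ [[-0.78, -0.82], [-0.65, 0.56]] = [[-0.67,  -1.3], [0.47,  0.24], [-0.13,  1.05]]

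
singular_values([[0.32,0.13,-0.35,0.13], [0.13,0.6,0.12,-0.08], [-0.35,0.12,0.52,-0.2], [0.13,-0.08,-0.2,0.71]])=[1.0, 0.66, 0.49, 0.0]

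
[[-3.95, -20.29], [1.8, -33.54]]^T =[[-3.95, 1.8], [-20.29, -33.54]]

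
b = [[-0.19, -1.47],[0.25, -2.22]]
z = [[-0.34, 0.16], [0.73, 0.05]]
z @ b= [[0.1, 0.14], [-0.13, -1.18]]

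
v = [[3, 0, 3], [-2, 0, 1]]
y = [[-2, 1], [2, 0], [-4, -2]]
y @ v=[[-8, 0, -5], [6, 0, 6], [-8, 0, -14]]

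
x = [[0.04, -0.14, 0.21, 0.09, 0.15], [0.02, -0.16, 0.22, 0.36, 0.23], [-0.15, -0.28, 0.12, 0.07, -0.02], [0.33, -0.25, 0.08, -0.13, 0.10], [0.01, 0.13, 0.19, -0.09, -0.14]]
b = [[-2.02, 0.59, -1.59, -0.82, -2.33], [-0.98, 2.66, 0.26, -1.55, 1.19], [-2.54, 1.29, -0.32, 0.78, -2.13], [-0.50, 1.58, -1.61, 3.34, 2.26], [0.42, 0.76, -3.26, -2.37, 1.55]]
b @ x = [[-0.12, 0.54, -0.99, 0.24, 0.11], [-0.52, 0.18, 0.51, 0.98, 0.14], [0.21, -0.23, -0.63, 0.30, 0.30], [1.38, -0.27, 0.75, -0.23, 0.34], [-0.25, 1.53, -0.03, 0.25, -0.15]]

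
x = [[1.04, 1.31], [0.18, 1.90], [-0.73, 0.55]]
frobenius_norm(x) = 2.70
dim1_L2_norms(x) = [1.67, 1.91, 0.91]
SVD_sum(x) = [[0.44, 1.49], [0.53, 1.79], [0.09, 0.31]] + [[0.6,-0.18], [-0.35,0.11], [-0.82,0.24]]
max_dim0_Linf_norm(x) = 1.9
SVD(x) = [[-0.63, 0.55], [-0.76, -0.33], [-0.13, -0.76]] @ diag([2.4529660331138525, 1.121809984083619]) @ [[-0.29,-0.96], [0.96,-0.29]]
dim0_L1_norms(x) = [1.95, 3.76]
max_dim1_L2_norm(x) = 1.91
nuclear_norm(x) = 3.57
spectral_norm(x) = 2.45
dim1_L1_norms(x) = [2.35, 2.08, 1.28]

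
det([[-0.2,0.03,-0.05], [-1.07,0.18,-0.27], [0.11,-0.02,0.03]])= -0.000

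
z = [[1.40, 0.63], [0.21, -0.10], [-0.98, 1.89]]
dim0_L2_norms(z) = [1.72, 1.99]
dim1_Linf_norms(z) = [1.4, 0.21, 1.89]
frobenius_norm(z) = 2.64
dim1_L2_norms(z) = [1.54, 0.23, 2.13]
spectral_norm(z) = 2.14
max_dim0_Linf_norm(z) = 1.89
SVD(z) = [[-0.09, 0.99], [-0.09, 0.08], [0.99, 0.1]] @ diag([2.1413089656541007, 1.5356744165380127]) @ [[-0.52, 0.85], [0.85, 0.52]]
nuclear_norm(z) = 3.68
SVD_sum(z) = [[0.10,-0.16], [0.1,-0.17], [-1.11,1.81]] + [[1.3,0.79],[0.11,0.07],[0.13,0.08]]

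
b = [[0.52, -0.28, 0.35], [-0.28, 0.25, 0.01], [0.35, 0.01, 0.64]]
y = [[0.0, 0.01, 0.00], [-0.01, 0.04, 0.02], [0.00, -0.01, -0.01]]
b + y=[[0.52, -0.27, 0.35], [-0.29, 0.29, 0.03], [0.35, 0.00, 0.63]]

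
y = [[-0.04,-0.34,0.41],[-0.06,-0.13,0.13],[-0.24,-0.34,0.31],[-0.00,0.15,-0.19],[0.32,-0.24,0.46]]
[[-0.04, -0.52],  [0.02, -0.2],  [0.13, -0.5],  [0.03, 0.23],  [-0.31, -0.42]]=y@[[-1.00,  -0.28],[0.67,  1.95],[0.37,  0.31]]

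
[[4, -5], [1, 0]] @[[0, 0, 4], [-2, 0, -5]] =[[10, 0, 41], [0, 0, 4]]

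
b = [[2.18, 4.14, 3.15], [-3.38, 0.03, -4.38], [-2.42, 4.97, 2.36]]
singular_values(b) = [8.05, 5.58, 1.6]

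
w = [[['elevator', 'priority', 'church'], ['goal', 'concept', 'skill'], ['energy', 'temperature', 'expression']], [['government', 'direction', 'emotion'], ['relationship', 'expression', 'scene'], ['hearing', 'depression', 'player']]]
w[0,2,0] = 'energy'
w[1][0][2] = 'emotion'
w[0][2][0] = 'energy'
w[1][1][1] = 'expression'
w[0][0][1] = 'priority'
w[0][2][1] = 'temperature'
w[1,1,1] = 'expression'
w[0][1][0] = 'goal'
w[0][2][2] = 'expression'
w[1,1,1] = 'expression'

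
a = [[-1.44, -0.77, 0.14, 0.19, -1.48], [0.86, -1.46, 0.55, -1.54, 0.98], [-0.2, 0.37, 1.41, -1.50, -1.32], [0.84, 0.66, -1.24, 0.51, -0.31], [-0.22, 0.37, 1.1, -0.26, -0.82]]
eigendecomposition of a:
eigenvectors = [[0.22+0.00j,  -0.08+0.36j,  -0.08-0.36j,  0.36+0.34j,  (0.36-0.34j)], [(-0.36+0j),  0.76+0.00j,  (0.76-0j),  (-0.1-0.04j),  -0.10+0.04j], [(-0.66+0j),  (-0.21-0.21j),  -0.21+0.21j,  0.55+0.00j,  (0.55-0j)], [(0.52+0j),  (-0.18-0.36j),  -0.18+0.36j,  0.51+0.01j,  0.51-0.01j], [(-0.35+0j),  -0.20+0.03j,  (-0.2-0.03j),  0.10-0.41j,  0.10+0.41j]]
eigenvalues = [(2.18+0j), (-1.59+1.02j), (-1.59-1.02j), (-0.4+0.78j), (-0.4-0.78j)]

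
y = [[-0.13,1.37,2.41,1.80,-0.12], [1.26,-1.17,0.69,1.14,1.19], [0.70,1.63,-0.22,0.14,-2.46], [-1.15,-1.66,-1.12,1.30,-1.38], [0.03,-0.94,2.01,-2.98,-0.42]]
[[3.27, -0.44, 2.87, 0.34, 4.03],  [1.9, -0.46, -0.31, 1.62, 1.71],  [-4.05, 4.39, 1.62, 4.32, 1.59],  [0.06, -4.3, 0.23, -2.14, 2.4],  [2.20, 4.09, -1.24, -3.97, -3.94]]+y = [[3.14, 0.93, 5.28, 2.14, 3.91], [3.16, -1.63, 0.38, 2.76, 2.90], [-3.35, 6.02, 1.40, 4.46, -0.87], [-1.09, -5.96, -0.89, -0.84, 1.02], [2.23, 3.15, 0.77, -6.95, -4.36]]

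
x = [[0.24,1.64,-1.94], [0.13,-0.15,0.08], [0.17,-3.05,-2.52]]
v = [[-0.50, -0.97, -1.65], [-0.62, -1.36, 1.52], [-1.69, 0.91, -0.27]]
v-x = [[-0.74, -2.61, 0.29], [-0.75, -1.21, 1.44], [-1.86, 3.96, 2.25]]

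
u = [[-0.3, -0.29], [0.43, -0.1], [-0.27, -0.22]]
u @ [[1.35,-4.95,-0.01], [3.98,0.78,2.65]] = [[-1.56, 1.26, -0.77], [0.18, -2.21, -0.27], [-1.24, 1.16, -0.58]]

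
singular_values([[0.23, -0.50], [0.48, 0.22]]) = [0.55, 0.53]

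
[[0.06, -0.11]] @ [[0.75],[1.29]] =[[-0.1]]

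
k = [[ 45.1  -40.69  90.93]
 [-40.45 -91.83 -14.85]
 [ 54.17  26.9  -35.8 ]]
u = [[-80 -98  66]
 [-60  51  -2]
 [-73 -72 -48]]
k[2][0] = 54.17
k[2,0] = 54.17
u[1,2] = -2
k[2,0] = 54.17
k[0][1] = -40.69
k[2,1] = 26.9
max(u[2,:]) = -48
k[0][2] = 90.93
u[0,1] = -98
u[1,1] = 51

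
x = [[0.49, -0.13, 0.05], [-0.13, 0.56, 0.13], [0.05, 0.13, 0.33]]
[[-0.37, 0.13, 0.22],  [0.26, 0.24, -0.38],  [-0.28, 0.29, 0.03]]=x@[[-0.5, 0.27, 0.23], [0.59, 0.32, -0.71], [-1.01, 0.71, 0.35]]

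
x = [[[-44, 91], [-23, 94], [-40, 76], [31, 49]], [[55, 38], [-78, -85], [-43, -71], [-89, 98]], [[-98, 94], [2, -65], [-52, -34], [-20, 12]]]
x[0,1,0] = -23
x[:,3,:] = [[31, 49], [-89, 98], [-20, 12]]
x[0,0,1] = 91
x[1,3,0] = -89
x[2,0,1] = 94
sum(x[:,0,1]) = 223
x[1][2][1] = -71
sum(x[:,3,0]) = -78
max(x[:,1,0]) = 2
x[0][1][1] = 94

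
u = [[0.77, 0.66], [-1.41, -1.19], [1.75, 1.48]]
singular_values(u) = [3.11, 0.01]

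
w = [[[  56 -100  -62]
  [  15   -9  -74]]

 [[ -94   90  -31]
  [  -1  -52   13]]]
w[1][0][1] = 90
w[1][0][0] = -94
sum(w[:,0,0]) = -38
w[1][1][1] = -52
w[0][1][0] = 15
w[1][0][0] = -94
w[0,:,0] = [56, 15]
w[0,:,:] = [[56, -100, -62], [15, -9, -74]]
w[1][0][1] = 90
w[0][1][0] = 15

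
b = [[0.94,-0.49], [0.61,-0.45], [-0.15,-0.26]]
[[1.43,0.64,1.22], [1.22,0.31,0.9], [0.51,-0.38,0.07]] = b @ [[0.38, 1.11, 0.89], [-2.19, 0.82, -0.79]]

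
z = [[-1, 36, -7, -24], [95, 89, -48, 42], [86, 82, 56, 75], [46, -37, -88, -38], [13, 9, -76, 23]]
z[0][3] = -24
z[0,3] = -24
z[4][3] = 23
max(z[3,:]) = 46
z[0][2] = -7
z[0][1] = 36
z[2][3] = 75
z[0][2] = -7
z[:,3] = [-24, 42, 75, -38, 23]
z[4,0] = 13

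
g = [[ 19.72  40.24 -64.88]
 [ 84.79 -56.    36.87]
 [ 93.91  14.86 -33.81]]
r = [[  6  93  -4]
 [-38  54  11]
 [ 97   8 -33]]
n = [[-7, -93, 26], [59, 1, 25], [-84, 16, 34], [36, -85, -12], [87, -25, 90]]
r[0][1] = 93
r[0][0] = 6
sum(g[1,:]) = 65.66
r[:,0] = [6, -38, 97]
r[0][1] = 93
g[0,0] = 19.72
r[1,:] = [-38, 54, 11]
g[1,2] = 36.87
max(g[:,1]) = 40.24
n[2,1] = 16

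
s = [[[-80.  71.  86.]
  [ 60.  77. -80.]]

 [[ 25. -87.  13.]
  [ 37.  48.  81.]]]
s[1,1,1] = 48.0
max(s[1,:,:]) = 81.0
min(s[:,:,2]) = -80.0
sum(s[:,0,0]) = -55.0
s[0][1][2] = -80.0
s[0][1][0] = 60.0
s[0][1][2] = -80.0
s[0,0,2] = 86.0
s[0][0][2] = 86.0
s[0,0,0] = -80.0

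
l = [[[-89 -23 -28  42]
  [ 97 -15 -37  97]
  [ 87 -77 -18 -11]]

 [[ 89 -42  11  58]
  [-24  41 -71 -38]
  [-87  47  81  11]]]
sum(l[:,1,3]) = 59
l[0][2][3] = -11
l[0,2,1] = -77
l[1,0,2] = 11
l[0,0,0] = -89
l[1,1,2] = -71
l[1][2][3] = 11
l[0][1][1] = -15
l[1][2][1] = 47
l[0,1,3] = 97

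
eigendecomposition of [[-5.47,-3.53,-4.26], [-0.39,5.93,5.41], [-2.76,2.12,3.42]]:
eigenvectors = [[0.95, 0.03, 0.33], [-0.1, 0.75, -0.82], [0.29, -0.66, -0.46]]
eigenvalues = [-6.4, 1.13, 9.15]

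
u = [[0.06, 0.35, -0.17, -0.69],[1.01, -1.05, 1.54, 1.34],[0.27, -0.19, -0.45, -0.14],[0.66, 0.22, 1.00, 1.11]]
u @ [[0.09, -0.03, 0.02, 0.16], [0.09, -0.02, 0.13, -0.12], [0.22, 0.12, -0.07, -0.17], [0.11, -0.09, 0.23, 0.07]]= [[-0.08, 0.03, -0.1, -0.05], [0.48, 0.05, 0.08, 0.12], [-0.11, -0.05, -0.02, 0.13], [0.42, -0.0, 0.23, -0.01]]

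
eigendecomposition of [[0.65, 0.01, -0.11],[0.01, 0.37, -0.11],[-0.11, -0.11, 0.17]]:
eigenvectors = [[0.97, 0.18, -0.19], [0.11, 0.37, 0.92], [-0.23, 0.91, -0.34]]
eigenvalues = [0.68, 0.1, 0.41]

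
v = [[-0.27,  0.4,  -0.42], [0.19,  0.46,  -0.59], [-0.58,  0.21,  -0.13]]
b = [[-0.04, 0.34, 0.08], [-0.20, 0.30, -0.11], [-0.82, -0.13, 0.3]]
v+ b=[[-0.31, 0.74, -0.34], [-0.01, 0.76, -0.7], [-1.4, 0.08, 0.17]]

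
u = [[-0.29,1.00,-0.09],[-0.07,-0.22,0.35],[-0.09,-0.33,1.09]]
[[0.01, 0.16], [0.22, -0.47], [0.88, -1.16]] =u @ [[0.77, 1.16], [0.32, 0.42], [0.97, -0.84]]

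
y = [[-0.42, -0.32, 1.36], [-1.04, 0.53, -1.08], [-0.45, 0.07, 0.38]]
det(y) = -0.173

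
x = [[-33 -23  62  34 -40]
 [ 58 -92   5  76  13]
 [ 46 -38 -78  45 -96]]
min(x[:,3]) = 34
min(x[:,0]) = -33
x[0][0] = -33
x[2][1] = -38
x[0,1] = -23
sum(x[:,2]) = -11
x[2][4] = -96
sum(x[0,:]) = 0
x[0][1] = -23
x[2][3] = 45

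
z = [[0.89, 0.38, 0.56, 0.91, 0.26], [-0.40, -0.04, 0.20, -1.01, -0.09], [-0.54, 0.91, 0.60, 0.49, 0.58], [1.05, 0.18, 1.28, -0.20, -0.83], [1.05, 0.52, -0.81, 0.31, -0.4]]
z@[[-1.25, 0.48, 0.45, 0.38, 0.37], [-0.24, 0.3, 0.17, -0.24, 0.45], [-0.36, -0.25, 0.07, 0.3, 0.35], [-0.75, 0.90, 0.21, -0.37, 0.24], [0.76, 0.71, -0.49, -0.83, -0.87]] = [[-1.89, 1.40, 0.57, -0.14, 0.69],[1.13, -1.23, -0.34, 0.37, -0.26],[0.31, 0.72, -0.23, -0.91, 0.03],[-2.3, -0.53, 0.96, 1.50, 1.59],[-1.68, 0.86, 0.77, 0.25, 0.76]]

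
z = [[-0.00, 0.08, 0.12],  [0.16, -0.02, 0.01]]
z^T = [[-0.0, 0.16], [0.08, -0.02], [0.12, 0.01]]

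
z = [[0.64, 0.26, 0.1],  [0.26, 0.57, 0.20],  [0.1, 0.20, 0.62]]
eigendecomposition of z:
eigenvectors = [[-0.61, -0.6, 0.52], [-0.62, -0.05, -0.78], [-0.50, 0.8, 0.34]]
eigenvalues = [0.99, 0.53, 0.31]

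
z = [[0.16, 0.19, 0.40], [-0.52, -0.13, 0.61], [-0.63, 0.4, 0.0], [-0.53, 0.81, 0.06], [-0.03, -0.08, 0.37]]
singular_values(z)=[1.25, 0.84, 0.5]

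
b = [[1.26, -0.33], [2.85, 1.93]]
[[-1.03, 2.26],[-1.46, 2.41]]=b@[[-0.73,1.53], [0.32,-1.01]]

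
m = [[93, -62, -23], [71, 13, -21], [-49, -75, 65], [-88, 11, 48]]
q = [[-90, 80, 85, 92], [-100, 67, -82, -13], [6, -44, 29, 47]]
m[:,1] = [-62, 13, -75, 11]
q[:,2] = [85, -82, 29]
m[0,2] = -23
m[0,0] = 93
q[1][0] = -100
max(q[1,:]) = 67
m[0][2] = -23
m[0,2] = -23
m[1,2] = -21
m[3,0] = -88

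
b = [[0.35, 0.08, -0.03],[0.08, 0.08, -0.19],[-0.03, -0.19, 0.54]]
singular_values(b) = [0.62, 0.35, 0.0]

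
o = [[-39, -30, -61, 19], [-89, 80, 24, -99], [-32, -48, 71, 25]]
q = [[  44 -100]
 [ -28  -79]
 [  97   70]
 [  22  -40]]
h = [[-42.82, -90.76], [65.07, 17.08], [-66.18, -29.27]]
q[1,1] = -79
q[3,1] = -40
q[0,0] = 44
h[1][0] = 65.07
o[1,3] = -99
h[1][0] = 65.07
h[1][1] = 17.08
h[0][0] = -42.82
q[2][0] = 97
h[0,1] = -90.76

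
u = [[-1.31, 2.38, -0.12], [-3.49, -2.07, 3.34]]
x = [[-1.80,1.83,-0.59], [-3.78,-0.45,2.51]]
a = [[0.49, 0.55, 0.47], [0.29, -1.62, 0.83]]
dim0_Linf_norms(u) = [3.49, 2.38, 3.34]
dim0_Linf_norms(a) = [0.49, 1.62, 0.83]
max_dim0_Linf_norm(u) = 3.49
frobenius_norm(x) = 5.27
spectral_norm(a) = 1.86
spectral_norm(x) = 4.70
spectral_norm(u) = 5.26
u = x + a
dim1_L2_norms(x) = [2.63, 4.56]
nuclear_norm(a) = 2.70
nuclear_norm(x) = 7.07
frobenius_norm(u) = 5.92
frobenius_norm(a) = 2.04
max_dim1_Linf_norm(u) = 3.49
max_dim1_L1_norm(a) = 2.74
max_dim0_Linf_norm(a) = 1.62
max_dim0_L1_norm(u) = 4.8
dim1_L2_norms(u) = [2.72, 5.26]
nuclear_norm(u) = 7.97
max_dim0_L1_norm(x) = 5.58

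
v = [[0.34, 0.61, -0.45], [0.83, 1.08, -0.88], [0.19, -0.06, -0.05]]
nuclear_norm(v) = 2.04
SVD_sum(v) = [[0.41, 0.56, -0.45], [0.80, 1.10, -0.88], [0.04, 0.05, -0.04]] + [[-0.07, 0.05, 0.00], [0.03, -0.02, -0.00], [0.15, -0.11, -0.0]] + [[-0.00, -0.0, -0.0], [0.00, 0.0, 0.00], [-0.00, -0.0, -0.00]]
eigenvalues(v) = [1.49, -0.01, -0.11]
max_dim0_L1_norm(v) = 1.75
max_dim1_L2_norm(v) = 1.62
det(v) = 0.00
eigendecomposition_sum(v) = [[0.36, 0.6, -0.45], [0.69, 1.15, -0.86], [0.02, 0.03, -0.02]] + [[-0.01,  0.00,  -0.00], [-0.01,  0.01,  -0.00], [-0.02,  0.01,  -0.01]] + [[-0.01, 0.01, 0.0], [0.15, -0.08, -0.02], [0.19, -0.1, -0.02]]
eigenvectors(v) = [[-0.46,0.31,0.05], [-0.89,0.44,-0.62], [-0.02,0.84,-0.79]]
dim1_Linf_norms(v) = [0.61, 1.08, 0.19]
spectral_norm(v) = 1.82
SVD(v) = [[-0.45, 0.40, 0.79], [-0.89, -0.16, -0.43], [-0.04, -0.90, 0.43]] @ diag([1.8215434187709352, 0.20990083392193973, 0.004605806244975122]) @ [[-0.49, -0.68, 0.54], [-0.8, 0.60, 0.02], [-0.34, -0.42, -0.84]]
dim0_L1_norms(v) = [1.36, 1.75, 1.38]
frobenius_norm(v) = 1.83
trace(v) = 1.37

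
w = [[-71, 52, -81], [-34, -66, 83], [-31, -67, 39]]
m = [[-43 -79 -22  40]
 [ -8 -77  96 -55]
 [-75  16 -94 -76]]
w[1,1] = -66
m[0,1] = -79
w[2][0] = -31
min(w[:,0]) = -71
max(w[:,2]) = 83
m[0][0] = -43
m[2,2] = -94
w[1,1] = -66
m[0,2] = -22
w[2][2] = 39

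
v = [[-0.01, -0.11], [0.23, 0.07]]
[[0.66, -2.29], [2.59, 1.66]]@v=[[-0.53, -0.23],[0.36, -0.17]]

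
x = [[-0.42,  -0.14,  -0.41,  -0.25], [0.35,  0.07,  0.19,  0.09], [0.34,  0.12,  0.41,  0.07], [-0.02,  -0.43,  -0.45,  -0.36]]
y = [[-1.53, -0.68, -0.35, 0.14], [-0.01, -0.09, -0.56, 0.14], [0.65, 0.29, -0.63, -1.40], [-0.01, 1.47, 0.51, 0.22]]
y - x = [[-1.11, -0.54, 0.06, 0.39], [-0.36, -0.16, -0.75, 0.05], [0.31, 0.17, -1.04, -1.47], [0.01, 1.9, 0.96, 0.58]]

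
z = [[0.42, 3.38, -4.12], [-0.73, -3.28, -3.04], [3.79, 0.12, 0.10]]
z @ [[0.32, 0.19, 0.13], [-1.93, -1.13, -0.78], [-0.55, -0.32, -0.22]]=[[-4.12,-2.42,-1.68], [7.77,4.54,3.13], [0.93,0.55,0.38]]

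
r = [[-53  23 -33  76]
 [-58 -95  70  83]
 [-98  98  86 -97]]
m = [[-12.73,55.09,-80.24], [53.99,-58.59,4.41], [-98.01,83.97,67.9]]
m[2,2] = 67.9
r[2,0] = -98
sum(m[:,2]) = -7.929999999999993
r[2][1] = 98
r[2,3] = -97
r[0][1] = 23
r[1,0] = -58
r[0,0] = -53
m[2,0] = -98.01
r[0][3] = 76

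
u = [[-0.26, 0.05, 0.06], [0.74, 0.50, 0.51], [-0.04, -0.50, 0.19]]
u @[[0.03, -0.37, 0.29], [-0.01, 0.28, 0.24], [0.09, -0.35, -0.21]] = [[-0.00, 0.09, -0.08], [0.06, -0.31, 0.23], [0.02, -0.19, -0.17]]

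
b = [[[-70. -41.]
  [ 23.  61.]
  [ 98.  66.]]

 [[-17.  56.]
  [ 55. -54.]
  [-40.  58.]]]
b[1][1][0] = 55.0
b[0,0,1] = -41.0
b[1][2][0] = -40.0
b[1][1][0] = 55.0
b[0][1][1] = 61.0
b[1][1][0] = 55.0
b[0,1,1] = 61.0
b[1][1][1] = -54.0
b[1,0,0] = -17.0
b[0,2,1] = 66.0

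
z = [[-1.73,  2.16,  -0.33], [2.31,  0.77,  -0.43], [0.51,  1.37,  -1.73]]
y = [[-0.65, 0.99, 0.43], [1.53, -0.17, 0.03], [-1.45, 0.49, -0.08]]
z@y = [[4.91,-2.24,-0.65], [0.3,1.95,1.05], [4.27,-0.58,0.4]]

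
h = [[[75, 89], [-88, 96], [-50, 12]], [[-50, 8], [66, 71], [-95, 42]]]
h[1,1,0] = 66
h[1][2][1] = 42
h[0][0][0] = 75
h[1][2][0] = -95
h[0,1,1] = 96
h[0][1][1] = 96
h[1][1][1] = 71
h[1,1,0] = 66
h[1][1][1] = 71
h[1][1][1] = 71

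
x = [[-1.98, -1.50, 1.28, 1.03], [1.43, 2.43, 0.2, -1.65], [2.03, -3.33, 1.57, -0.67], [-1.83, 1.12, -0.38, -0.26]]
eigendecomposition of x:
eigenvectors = [[-0.20-0.06j, (-0.2+0.06j), (0.55-0.21j), 0.55+0.21j],  [(-0.02+0.46j), (-0.02-0.46j), (0.12+0.09j), (0.12-0.09j)],  [-0.82+0.00j, (-0.82-0j), (-0.12+0.22j), -0.12-0.22j],  [(0.28+0.02j), (0.28-0.02j), (0.75+0j), 0.75-0.00j]]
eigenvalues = [(2.24+2.02j), (2.24-2.02j), (-1.36+0.53j), (-1.36-0.53j)]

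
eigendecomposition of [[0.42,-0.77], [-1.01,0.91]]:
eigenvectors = [[-0.75,0.55], [-0.66,-0.83]]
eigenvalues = [-0.25, 1.58]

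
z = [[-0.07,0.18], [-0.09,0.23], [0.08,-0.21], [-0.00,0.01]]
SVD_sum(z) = [[-0.07, 0.18], [-0.09, 0.23], [0.08, -0.21], [-0.0, 0.01]] + [[-0.0, -0.00], [-0.00, -0.0], [-0.00, -0.0], [0.0, 0.0]]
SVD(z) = [[-0.50, -0.08], [-0.64, -0.24], [0.58, -0.30], [-0.02, 0.92]] @ diag([0.3858556970706513, 0.003921866662927798]) @ [[0.36, -0.93], [0.93, 0.36]]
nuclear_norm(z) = 0.39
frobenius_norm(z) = 0.39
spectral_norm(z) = 0.39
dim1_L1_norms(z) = [0.25, 0.32, 0.29, 0.01]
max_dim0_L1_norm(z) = 0.63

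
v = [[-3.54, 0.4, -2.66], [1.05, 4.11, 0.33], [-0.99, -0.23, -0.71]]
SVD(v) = [[-0.80, -0.55, -0.25], [0.55, -0.83, 0.08], [-0.25, -0.07, 0.97]] @ diag([4.840838841130421, 3.996757830177106, 0.0024821605637271498]) @ [[0.75, 0.41, 0.51],[0.28, -0.91, 0.31],[0.59, -0.09, -0.8]]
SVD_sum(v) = [[-2.92, -1.59, -1.99],[1.99, 1.08, 1.36],[-0.91, -0.49, -0.62]] + [[-0.62, 1.99, -0.67], [-0.94, 3.03, -1.03], [-0.08, 0.26, -0.09]] + [[-0.0, 0.0, 0.0], [0.0, -0.0, -0.0], [0.00, -0.00, -0.0]]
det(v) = 0.05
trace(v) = -0.14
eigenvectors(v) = [[0.96, -0.07, -0.59], [-0.13, -1.00, 0.09], [0.26, 0.06, 0.8]]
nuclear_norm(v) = 8.84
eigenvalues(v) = [-4.3, 4.17, -0.0]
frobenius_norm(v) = 6.28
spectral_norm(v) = 4.84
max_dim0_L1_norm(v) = 5.58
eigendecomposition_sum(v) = [[-3.58, 0.1, -2.66], [0.48, -0.01, 0.36], [-0.96, 0.03, -0.71]] + [[0.04,0.3,-0.00], [0.57,4.12,-0.03], [-0.04,-0.26,0.00]] + [[-0.00,0.00,0.0], [0.0,-0.0,-0.0], [0.00,-0.00,-0.00]]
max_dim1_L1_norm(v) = 6.6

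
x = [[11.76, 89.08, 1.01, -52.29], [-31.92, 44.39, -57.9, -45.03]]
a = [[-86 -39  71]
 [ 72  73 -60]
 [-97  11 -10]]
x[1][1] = 44.39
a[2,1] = 11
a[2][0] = -97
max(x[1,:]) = 44.39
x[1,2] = -57.9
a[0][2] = 71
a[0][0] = -86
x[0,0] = 11.76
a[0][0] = -86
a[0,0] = -86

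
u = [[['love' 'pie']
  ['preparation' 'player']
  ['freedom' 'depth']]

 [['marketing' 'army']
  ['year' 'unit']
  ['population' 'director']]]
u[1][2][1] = 'director'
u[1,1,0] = 'year'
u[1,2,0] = 'population'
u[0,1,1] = 'player'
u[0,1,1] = 'player'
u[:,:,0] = [['love', 'preparation', 'freedom'], ['marketing', 'year', 'population']]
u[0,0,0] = 'love'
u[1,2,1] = 'director'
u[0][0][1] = 'pie'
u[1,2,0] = 'population'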